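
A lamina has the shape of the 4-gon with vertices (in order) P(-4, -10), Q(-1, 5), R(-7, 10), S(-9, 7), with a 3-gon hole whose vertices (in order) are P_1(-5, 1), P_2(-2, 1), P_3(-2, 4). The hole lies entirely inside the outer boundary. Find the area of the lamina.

72.5

Outer boundary:
Apply the surveyor's formula: 2A = Σ (x_i·y_{i+1} − x_{i+1}·y_i), indices taken mod 4.
Cross-terms: -30, 25, 41, 118  ⇒  Σ = 154
Area = |Σ|/2 = 77.
Hole:
Apply the shoelace formula: 2A = Σ (x_i·y_{i+1} − x_{i+1}·y_i), indices taken mod 3.
P_1→P_2: (-5)(1) − (-2)(1) = -3
P_2→P_3: (-2)(4) − (-2)(1) = -6
P_3→P_1: (-2)(1) − (-5)(4) = 18
Σ = 9
Area = |Σ|/2 = 4.5.
Net area = 77 − 4.5 = 72.5.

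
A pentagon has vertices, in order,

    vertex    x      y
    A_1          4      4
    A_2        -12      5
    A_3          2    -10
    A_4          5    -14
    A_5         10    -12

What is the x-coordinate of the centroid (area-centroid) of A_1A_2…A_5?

Apply the surveyor's formula. First the cross-terms c_i = x_i·y_{i+1} − x_{i+1}·y_i:
  68, 110, 22, 80, 88  ⇒  2A = 368, A = 184.
Then Σ (x_i + x_{i+1})·c_i = 942, so x̄ = 942 / (6·184) = 157/184.

157/184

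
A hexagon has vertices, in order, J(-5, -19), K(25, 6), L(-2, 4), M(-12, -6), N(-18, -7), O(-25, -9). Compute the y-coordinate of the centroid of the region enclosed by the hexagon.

Apply the surveyor's formula. First the cross-terms c_i = x_i·y_{i+1} − x_{i+1}·y_i:
  445, 112, 60, -24, -13, 430  ⇒  2A = 1010, A = 505.
Then Σ (y_i + y_{i+1})·c_i = -16305, so ȳ = -16305 / (6·505) = -1087/202.

-1087/202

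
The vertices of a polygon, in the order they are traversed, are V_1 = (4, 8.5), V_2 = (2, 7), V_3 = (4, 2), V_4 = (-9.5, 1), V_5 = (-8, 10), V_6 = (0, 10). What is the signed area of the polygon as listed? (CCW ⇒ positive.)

-98.5

Apply Gauss's area formula: 2A = Σ (x_i·y_{i+1} − x_{i+1}·y_i), indices taken mod 6.
V_1→V_2: (4)(7) − (2)(8.5) = 11
V_2→V_3: (2)(2) − (4)(7) = -24
V_3→V_4: (4)(1) − (-9.5)(2) = 23
V_4→V_5: (-9.5)(10) − (-8)(1) = -87
V_5→V_6: (-8)(10) − (0)(10) = -80
V_6→V_1: (0)(8.5) − (4)(10) = -40
Σ = -197
Signed area = Σ/2 = -98.5 (negative ⇒ clockwise traversal).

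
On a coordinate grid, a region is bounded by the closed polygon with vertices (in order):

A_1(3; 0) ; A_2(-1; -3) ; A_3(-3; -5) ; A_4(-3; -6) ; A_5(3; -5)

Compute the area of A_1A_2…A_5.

19

Apply Gauss's area formula: 2A = Σ (x_i·y_{i+1} − x_{i+1}·y_i), indices taken mod 5.
A_1→A_2: (3)(-3) − (-1)(0) = -9
A_2→A_3: (-1)(-5) − (-3)(-3) = -4
A_3→A_4: (-3)(-6) − (-3)(-5) = 3
A_4→A_5: (-3)(-5) − (3)(-6) = 33
A_5→A_1: (3)(0) − (3)(-5) = 15
Σ = 38
Area = |Σ|/2 = 19.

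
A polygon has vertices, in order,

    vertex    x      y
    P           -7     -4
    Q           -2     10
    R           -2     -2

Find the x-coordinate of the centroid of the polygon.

-11/3

Apply the shoelace (surveyor's) formula. First the cross-terms c_i = x_i·y_{i+1} − x_{i+1}·y_i:
  -78, 24, -6  ⇒  2A = -60, A = -30.
Then Σ (x_i + x_{i+1})·c_i = 660, so x̄ = 660 / (6·(-30)) = -11/3.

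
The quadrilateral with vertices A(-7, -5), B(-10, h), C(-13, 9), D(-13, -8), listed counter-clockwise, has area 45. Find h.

0

Write out the shoelace sum; only the two edges meeting at B involve h:
2·Area = [((-7)·h − (-10)·(-5)) + ((-10)·9 − (-13)·h)] + 230
       = 6·h + 90 = 90
⇒ h = 0.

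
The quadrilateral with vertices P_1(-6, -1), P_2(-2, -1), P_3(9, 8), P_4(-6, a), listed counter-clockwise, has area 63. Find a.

The doubled signed area Σ (x_i y_{i+1} − x_{i+1} y_i) is linear in a.
With a=0 it equals 51; the coefficient of a is 15 (from the two edges through P_4).
So 15·a + 51 = 2·63 = 126 ⇒ a = 5.

5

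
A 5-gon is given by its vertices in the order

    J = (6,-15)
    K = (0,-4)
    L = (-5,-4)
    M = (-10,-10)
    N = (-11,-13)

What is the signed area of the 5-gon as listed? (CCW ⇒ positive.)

114.5

Apply Gauss's area formula: 2A = Σ (x_i·y_{i+1} − x_{i+1}·y_i), indices taken mod 5.
J→K: (6)(-4) − (0)(-15) = -24
K→L: (0)(-4) − (-5)(-4) = -20
L→M: (-5)(-10) − (-10)(-4) = 10
M→N: (-10)(-13) − (-11)(-10) = 20
N→J: (-11)(-15) − (6)(-13) = 243
Σ = 229
Signed area = Σ/2 = 114.5 (positive ⇒ counter-clockwise traversal).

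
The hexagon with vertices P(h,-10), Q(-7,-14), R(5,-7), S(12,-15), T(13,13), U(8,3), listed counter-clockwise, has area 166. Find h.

Write out the shoelace sum; only the two edges meeting at P involve h:
2·Area = [(8·(-10) − h·3) + (h·(-14) − (-7)·(-10))] + 414
       = -17·h + 264 = 332
⇒ h = -4.

-4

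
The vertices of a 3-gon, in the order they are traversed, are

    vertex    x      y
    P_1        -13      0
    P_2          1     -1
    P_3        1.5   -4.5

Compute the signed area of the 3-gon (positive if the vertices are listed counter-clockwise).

Σ = (13) + (-3) + (-58.5) = -48.5
Signed area = Σ/2 = -24.25 (negative ⇒ clockwise traversal).

-24.25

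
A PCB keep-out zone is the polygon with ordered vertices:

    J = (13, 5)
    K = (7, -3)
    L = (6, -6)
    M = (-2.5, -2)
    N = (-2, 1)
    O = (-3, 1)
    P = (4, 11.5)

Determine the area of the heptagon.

Σ = (-74) + (-24) + (-27) + (-6.5) + (1) + (-38.5) + (-129.5) = -298.5
Area = |Σ|/2 = 149.25.

149.25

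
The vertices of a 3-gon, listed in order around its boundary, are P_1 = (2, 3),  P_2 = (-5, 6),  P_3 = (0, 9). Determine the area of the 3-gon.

18

Apply the surveyor's formula: 2A = Σ (x_i·y_{i+1} − x_{i+1}·y_i), indices taken mod 3.
Σ = (27) + (-45) + (-18) = -36
Area = |Σ|/2 = 18.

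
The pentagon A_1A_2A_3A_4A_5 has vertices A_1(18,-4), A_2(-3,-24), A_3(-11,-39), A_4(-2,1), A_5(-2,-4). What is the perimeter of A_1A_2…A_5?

112

|A_1A_2| = √((-21)² + (-20)²) = √841 = 29
|A_2A_3| = √((-8)² + (-15)²) = √289 = 17
|A_3A_4| = √((9)² + (40)²) = √1681 = 41
|A_4A_5| = √((0)² + (-5)²) = √25 = 5
|A_5A_1| = √((20)² + (0)²) = √400 = 20
Perimeter = 29 + 17 + 41 + 5 + 20 = 112.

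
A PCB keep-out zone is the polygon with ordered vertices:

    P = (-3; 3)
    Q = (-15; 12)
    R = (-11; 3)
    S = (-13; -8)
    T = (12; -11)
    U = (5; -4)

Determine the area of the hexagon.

236

Apply the shoelace formula: 2A = Σ (x_i·y_{i+1} − x_{i+1}·y_i), indices taken mod 6.
Cross-terms: 9, 87, 127, 239, 7, 3  ⇒  Σ = 472
Area = |Σ|/2 = 236.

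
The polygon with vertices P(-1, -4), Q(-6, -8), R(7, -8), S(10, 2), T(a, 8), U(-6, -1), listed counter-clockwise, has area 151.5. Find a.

Write out the shoelace sum; only the two edges meeting at T involve a:
2·Area = [(10·8 − a·2) + (a·(-1) − (-6)·8)] + 205
       = -3·a + 333 = 303
⇒ a = 10.

10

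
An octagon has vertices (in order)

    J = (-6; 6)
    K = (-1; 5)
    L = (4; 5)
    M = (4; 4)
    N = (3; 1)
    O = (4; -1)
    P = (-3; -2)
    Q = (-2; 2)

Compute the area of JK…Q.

Σ = (-24) + (-25) + (-4) + (-8) + (-7) + (-11) + (-10) + (0) = -89
Area = |Σ|/2 = 44.5.

44.5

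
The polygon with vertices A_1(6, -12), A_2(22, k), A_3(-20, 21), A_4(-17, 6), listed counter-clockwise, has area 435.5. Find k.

-10

The doubled signed area Σ (x_i y_{i+1} − x_{i+1} y_i) is linear in k.
With k=0 it equals 1131; the coefficient of k is 26 (from the two edges through A_2).
So 26·k + 1131 = 2·435.5 = 871 ⇒ k = -10.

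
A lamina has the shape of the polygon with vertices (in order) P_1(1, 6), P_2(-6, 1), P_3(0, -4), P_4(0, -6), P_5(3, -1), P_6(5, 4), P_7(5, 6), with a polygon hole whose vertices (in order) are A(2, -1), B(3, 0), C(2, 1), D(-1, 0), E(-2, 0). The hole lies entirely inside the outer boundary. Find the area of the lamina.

60.5

Outer boundary:
P_1→P_2: (1)(1) − (-6)(6) = 37
P_2→P_3: (-6)(-4) − (0)(1) = 24
P_3→P_4: (0)(-6) − (0)(-4) = 0
P_4→P_5: (0)(-1) − (3)(-6) = 18
P_5→P_6: (3)(4) − (5)(-1) = 17
P_6→P_7: (5)(6) − (5)(4) = 10
P_7→P_1: (5)(6) − (1)(6) = 24
Σ = 130
Area = |Σ|/2 = 65.
Hole:
Apply the surveyor's formula: 2A = Σ (x_i·y_{i+1} − x_{i+1}·y_i), indices taken mod 5.
Σ = (3) + (3) + (1) + (0) + (2) = 9
Area = |Σ|/2 = 4.5.
Net area = 65 − 4.5 = 60.5.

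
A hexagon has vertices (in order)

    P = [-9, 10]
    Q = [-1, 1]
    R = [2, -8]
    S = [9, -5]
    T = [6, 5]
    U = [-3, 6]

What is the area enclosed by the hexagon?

P→Q: (-9)(1) − (-1)(10) = 1
Q→R: (-1)(-8) − (2)(1) = 6
R→S: (2)(-5) − (9)(-8) = 62
S→T: (9)(5) − (6)(-5) = 75
T→U: (6)(6) − (-3)(5) = 51
U→P: (-3)(10) − (-9)(6) = 24
Σ = 219
Area = |Σ|/2 = 109.5.

109.5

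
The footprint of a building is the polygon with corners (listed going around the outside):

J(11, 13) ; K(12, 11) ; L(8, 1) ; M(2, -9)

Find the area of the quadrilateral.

30

Cross-terms: -35, -76, -74, 125  ⇒  Σ = -60
Area = |Σ|/2 = 30.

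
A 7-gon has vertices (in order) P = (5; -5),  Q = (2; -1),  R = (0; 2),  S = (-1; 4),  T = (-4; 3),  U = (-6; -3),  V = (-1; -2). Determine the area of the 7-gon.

39

Apply the shoelace (surveyor's) formula: 2A = Σ (x_i·y_{i+1} − x_{i+1}·y_i), indices taken mod 7.
Cross-terms: 5, 4, 2, 13, 30, 9, 15  ⇒  Σ = 78
Area = |Σ|/2 = 39.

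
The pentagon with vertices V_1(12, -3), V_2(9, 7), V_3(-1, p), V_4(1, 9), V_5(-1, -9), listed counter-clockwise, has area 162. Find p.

13

The doubled signed area Σ (x_i y_{i+1} − x_{i+1} y_i) is linear in p.
With p=0 it equals 220; the coefficient of p is 8 (from the two edges through V_3).
So 8·p + 220 = 2·162 = 324 ⇒ p = 13.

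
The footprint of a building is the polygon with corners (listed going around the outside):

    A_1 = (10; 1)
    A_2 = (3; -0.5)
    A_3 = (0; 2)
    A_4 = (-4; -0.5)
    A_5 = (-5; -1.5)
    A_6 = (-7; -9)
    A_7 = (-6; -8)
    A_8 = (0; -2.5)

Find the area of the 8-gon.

43

Apply the surveyor's formula: 2A = Σ (x_i·y_{i+1} − x_{i+1}·y_i), indices taken mod 8.
Cross-terms: -8, 6, 8, 3.5, 34.5, 2, 15, 25  ⇒  Σ = 86
Area = |Σ|/2 = 43.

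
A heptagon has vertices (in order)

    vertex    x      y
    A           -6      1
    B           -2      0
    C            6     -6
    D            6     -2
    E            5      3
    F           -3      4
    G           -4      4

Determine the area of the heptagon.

59.5

Apply the shoelace formula: 2A = Σ (x_i·y_{i+1} − x_{i+1}·y_i), indices taken mod 7.
Σ = (2) + (12) + (24) + (28) + (29) + (4) + (20) = 119
Area = |Σ|/2 = 59.5.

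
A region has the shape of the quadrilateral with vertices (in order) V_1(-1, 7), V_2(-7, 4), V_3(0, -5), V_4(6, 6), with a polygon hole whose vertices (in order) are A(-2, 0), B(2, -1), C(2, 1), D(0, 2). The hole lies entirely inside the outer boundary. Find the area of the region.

72

Outer boundary:
Apply the surveyor's formula: 2A = Σ (x_i·y_{i+1} − x_{i+1}·y_i), indices taken mod 4.
Cross-terms: 45, 35, 30, 48  ⇒  Σ = 158
Area = |Σ|/2 = 79.
Hole:
Apply Gauss's area formula: 2A = Σ (x_i·y_{i+1} − x_{i+1}·y_i), indices taken mod 4.
Σ = (2) + (4) + (4) + (4) = 14
Area = |Σ|/2 = 7.
Net area = 79 − 7 = 72.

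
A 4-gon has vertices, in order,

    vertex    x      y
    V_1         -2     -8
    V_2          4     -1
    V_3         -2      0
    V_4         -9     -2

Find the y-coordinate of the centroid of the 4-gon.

-124/39

Apply the surveyor's formula. First the cross-terms c_i = x_i·y_{i+1} − x_{i+1}·y_i:
  34, -2, 4, 68  ⇒  2A = 104, A = 52.
Then Σ (y_i + y_{i+1})·c_i = -992, so ȳ = -992 / (6·52) = -124/39.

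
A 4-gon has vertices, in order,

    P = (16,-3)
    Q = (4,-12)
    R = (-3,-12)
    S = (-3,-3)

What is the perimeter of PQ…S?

50

|PQ| = √((-12)² + (-9)²) = √225 = 15
|QR| = √((-7)² + (0)²) = √49 = 7
|RS| = √((0)² + (9)²) = √81 = 9
|SP| = √((19)² + (0)²) = √361 = 19
Perimeter = 15 + 7 + 9 + 19 = 50.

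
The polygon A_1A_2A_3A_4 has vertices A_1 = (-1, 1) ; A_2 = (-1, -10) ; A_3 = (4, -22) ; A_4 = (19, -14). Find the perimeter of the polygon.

66

|A_1A_2| = √((0)² + (-11)²) = √121 = 11
|A_2A_3| = √((5)² + (-12)²) = √169 = 13
|A_3A_4| = √((15)² + (8)²) = √289 = 17
|A_4A_1| = √((-20)² + (15)²) = √625 = 25
Perimeter = 11 + 13 + 17 + 25 = 66.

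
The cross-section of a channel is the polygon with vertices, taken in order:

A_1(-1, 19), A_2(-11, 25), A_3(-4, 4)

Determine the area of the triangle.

Apply the shoelace (surveyor's) formula: 2A = Σ (x_i·y_{i+1} − x_{i+1}·y_i), indices taken mod 3.
A_1→A_2: (-1)(25) − (-11)(19) = 184
A_2→A_3: (-11)(4) − (-4)(25) = 56
A_3→A_1: (-4)(19) − (-1)(4) = -72
Σ = 168
Area = |Σ|/2 = 84.

84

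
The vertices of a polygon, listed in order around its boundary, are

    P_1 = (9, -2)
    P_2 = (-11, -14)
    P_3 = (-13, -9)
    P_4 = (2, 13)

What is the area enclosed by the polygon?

251.5

Apply the shoelace formula: 2A = Σ (x_i·y_{i+1} − x_{i+1}·y_i), indices taken mod 4.
P_1→P_2: (9)(-14) − (-11)(-2) = -148
P_2→P_3: (-11)(-9) − (-13)(-14) = -83
P_3→P_4: (-13)(13) − (2)(-9) = -151
P_4→P_1: (2)(-2) − (9)(13) = -121
Σ = -503
Area = |Σ|/2 = 251.5.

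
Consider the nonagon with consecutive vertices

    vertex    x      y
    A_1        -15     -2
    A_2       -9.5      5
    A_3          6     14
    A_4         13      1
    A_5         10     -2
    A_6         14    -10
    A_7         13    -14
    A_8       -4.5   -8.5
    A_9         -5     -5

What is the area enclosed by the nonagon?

432.75

Apply the shoelace formula: 2A = Σ (x_i·y_{i+1} − x_{i+1}·y_i), indices taken mod 9.
Σ = (-94) + (-163) + (-176) + (-36) + (-72) + (-66) + (-173.5) + (-20) + (-65) = -865.5
Area = |Σ|/2 = 432.75.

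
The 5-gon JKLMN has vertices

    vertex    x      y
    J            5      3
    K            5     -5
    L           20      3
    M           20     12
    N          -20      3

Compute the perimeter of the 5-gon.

|JK| = √((0)² + (-8)²) = √64 = 8
|KL| = √((15)² + (8)²) = √289 = 17
|LM| = √((0)² + (9)²) = √81 = 9
|MN| = √((-40)² + (-9)²) = √1681 = 41
|NJ| = √((25)² + (0)²) = √625 = 25
Perimeter = 8 + 17 + 9 + 41 + 25 = 100.

100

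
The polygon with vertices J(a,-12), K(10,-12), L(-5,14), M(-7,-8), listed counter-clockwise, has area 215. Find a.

Write out the shoelace sum; only the two edges meeting at J involve a:
2·Area = [((-7)·(-12) − a·(-8)) + (a·(-12) − 10·(-12))] + 218
       = -4·a + 422 = 430
⇒ a = -2.

-2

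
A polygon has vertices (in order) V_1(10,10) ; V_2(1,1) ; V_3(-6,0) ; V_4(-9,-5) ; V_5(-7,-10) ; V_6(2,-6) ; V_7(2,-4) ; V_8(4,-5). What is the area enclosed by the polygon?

Apply Gauss's area formula: 2A = Σ (x_i·y_{i+1} − x_{i+1}·y_i), indices taken mod 8.
Cross-terms: 0, 6, 30, 55, 62, 4, 6, 90  ⇒  Σ = 253
Area = |Σ|/2 = 126.5.

126.5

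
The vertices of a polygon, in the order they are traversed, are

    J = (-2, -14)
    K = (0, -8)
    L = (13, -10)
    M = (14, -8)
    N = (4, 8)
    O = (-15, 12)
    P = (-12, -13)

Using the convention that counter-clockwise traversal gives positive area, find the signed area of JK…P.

474.5

Σ = (16) + (104) + (36) + (144) + (168) + (339) + (142) = 949
Signed area = Σ/2 = 474.5 (positive ⇒ counter-clockwise traversal).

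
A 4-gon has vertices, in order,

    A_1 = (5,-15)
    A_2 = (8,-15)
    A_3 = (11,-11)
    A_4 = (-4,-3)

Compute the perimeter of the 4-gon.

|A_1A_2| = √((3)² + (0)²) = √9 = 3
|A_2A_3| = √((3)² + (4)²) = √25 = 5
|A_3A_4| = √((-15)² + (8)²) = √289 = 17
|A_4A_1| = √((9)² + (-12)²) = √225 = 15
Perimeter = 3 + 5 + 17 + 15 = 40.

40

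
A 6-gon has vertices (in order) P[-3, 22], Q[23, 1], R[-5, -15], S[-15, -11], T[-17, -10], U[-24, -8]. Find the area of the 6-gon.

Cross-terms: -509, -340, -170, -37, -104, -552  ⇒  Σ = -1712
Area = |Σ|/2 = 856.

856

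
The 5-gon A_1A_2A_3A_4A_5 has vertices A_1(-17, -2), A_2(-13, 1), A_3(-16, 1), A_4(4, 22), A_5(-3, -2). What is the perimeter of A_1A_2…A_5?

76

|A_1A_2| = √((4)² + (3)²) = √25 = 5
|A_2A_3| = √((-3)² + (0)²) = √9 = 3
|A_3A_4| = √((20)² + (21)²) = √841 = 29
|A_4A_5| = √((-7)² + (-24)²) = √625 = 25
|A_5A_1| = √((-14)² + (0)²) = √196 = 14
Perimeter = 5 + 3 + 29 + 25 + 14 = 76.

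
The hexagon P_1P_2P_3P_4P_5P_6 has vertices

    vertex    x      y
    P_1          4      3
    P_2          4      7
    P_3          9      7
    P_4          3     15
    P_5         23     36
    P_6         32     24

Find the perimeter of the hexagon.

|P_1P_2| = √((0)² + (4)²) = √16 = 4
|P_2P_3| = √((5)² + (0)²) = √25 = 5
|P_3P_4| = √((-6)² + (8)²) = √100 = 10
|P_4P_5| = √((20)² + (21)²) = √841 = 29
|P_5P_6| = √((9)² + (-12)²) = √225 = 15
|P_6P_1| = √((-28)² + (-21)²) = √1225 = 35
Perimeter = 4 + 5 + 10 + 29 + 15 + 35 = 98.

98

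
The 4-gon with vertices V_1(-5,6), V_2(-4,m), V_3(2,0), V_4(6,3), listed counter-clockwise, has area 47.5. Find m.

-2

Write out the shoelace sum; only the two edges meeting at V_2 involve m:
2·Area = [((-5)·m − (-4)·6) + ((-4)·0 − 2·m)] + 57
       = -7·m + 81 = 95
⇒ m = -2.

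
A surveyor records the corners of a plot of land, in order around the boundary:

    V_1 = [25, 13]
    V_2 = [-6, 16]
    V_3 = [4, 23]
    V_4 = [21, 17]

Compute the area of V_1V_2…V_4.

145.5

Apply the shoelace (surveyor's) formula: 2A = Σ (x_i·y_{i+1} − x_{i+1}·y_i), indices taken mod 4.
Cross-terms: 478, -202, -415, -152  ⇒  Σ = -291
Area = |Σ|/2 = 145.5.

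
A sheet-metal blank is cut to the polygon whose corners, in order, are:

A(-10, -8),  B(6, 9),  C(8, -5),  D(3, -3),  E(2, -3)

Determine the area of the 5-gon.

A→B: (-10)(9) − (6)(-8) = -42
B→C: (6)(-5) − (8)(9) = -102
C→D: (8)(-3) − (3)(-5) = -9
D→E: (3)(-3) − (2)(-3) = -3
E→A: (2)(-8) − (-10)(-3) = -46
Σ = -202
Area = |Σ|/2 = 101.

101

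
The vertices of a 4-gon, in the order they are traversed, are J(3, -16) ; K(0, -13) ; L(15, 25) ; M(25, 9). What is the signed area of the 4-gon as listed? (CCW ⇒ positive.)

-380.5

Apply the shoelace (surveyor's) formula: 2A = Σ (x_i·y_{i+1} − x_{i+1}·y_i), indices taken mod 4.
Σ = (-39) + (195) + (-490) + (-427) = -761
Signed area = Σ/2 = -380.5 (negative ⇒ clockwise traversal).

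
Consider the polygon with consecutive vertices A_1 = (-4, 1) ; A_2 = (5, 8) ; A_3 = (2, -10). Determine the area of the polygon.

Cross-terms: -37, -66, -38  ⇒  Σ = -141
Area = |Σ|/2 = 70.5.

70.5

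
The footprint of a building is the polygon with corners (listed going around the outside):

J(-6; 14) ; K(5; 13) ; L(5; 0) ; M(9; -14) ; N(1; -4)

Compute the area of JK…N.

157.5

Apply the shoelace (surveyor's) formula: 2A = Σ (x_i·y_{i+1} − x_{i+1}·y_i), indices taken mod 5.
Σ = (-148) + (-65) + (-70) + (-22) + (-10) = -315
Area = |Σ|/2 = 157.5.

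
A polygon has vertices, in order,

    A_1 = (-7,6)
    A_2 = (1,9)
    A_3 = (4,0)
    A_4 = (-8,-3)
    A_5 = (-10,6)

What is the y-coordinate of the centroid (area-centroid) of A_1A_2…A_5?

Apply Gauss's area formula. First the cross-terms c_i = x_i·y_{i+1} − x_{i+1}·y_i:
  -69, -36, -12, -78, -18  ⇒  2A = -213, A = -106.5.
Then Σ (y_i + y_{i+1})·c_i = -1773, so ȳ = -1773 / (6·(-106.5)) = 197/71.

197/71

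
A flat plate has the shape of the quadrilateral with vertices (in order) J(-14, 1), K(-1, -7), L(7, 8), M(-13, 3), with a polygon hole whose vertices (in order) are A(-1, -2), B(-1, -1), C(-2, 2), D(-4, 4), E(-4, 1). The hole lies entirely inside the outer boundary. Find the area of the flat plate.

139

Outer boundary:
Apply the shoelace (surveyor's) formula: 2A = Σ (x_i·y_{i+1} − x_{i+1}·y_i), indices taken mod 4.
Cross-terms: 99, 41, 125, 29  ⇒  Σ = 294
Area = |Σ|/2 = 147.
Hole:
Apply the surveyor's formula: 2A = Σ (x_i·y_{i+1} − x_{i+1}·y_i), indices taken mod 5.
Cross-terms: -1, -4, 0, 12, 9  ⇒  Σ = 16
Area = |Σ|/2 = 8.
Net area = 147 − 8 = 139.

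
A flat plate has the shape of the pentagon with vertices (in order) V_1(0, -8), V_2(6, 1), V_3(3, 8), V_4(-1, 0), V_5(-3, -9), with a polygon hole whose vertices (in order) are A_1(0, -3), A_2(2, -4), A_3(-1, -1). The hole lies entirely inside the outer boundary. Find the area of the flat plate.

65.5

Outer boundary:
Σ = (48) + (45) + (8) + (9) + (24) = 134
Area = |Σ|/2 = 67.
Hole:
A_1→A_2: (0)(-4) − (2)(-3) = 6
A_2→A_3: (2)(-1) − (-1)(-4) = -6
A_3→A_1: (-1)(-3) − (0)(-1) = 3
Σ = 3
Area = |Σ|/2 = 1.5.
Net area = 67 − 1.5 = 65.5.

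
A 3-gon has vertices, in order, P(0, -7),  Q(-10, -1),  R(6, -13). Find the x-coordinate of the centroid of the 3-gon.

-4/3

Apply the shoelace formula. First the cross-terms c_i = x_i·y_{i+1} − x_{i+1}·y_i:
  -70, 136, -42  ⇒  2A = 24, A = 12.
Then Σ (x_i + x_{i+1})·c_i = -96, so x̄ = -96 / (6·12) = -4/3.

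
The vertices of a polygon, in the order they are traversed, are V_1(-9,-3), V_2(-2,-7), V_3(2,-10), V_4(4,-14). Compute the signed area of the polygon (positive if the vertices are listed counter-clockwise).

Apply Gauss's area formula: 2A = Σ (x_i·y_{i+1} − x_{i+1}·y_i), indices taken mod 4.
Σ = (57) + (34) + (12) + (-138) = -35
Signed area = Σ/2 = -17.5 (negative ⇒ clockwise traversal).

-17.5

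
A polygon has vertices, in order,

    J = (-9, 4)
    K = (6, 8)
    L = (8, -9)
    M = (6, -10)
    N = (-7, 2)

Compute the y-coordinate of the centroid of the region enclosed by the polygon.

Apply Gauss's area formula. First the cross-terms c_i = x_i·y_{i+1} − x_{i+1}·y_i:
  -96, -118, -26, -58, -10  ⇒  2A = -308, A = -154.
Then Σ (y_i + y_{i+1})·c_i = -136, so ȳ = -136 / (6·(-154)) = 34/231.

34/231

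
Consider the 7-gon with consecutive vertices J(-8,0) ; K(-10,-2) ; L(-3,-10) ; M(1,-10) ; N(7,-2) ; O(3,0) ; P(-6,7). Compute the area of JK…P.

150.5

Apply the shoelace formula: 2A = Σ (x_i·y_{i+1} − x_{i+1}·y_i), indices taken mod 7.
Σ = (16) + (94) + (40) + (68) + (6) + (21) + (56) = 301
Area = |Σ|/2 = 150.5.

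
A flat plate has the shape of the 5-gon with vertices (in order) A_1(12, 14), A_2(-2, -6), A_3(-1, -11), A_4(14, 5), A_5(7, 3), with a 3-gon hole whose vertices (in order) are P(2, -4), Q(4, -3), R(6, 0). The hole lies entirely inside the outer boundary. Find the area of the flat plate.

Outer boundary:
Σ = (-44) + (16) + (149) + (7) + (62) = 190
Area = |Σ|/2 = 95.
Hole:
Apply the shoelace formula: 2A = Σ (x_i·y_{i+1} − x_{i+1}·y_i), indices taken mod 3.
Σ = (10) + (18) + (-24) = 4
Area = |Σ|/2 = 2.
Net area = 95 − 2 = 93.

93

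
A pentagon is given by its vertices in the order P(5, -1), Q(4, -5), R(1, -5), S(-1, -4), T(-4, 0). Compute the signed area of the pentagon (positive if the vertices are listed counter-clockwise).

-28.5

Apply the surveyor's formula: 2A = Σ (x_i·y_{i+1} − x_{i+1}·y_i), indices taken mod 5.
Σ = (-21) + (-15) + (-9) + (-16) + (4) = -57
Signed area = Σ/2 = -28.5 (negative ⇒ clockwise traversal).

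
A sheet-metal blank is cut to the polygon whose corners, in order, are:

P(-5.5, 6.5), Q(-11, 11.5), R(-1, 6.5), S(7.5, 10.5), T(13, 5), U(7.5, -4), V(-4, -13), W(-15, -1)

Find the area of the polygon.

353.5

P→Q: (-5.5)(11.5) − (-11)(6.5) = 8.25
Q→R: (-11)(6.5) − (-1)(11.5) = -60
R→S: (-1)(10.5) − (7.5)(6.5) = -59.25
S→T: (7.5)(5) − (13)(10.5) = -99
T→U: (13)(-4) − (7.5)(5) = -89.5
U→V: (7.5)(-13) − (-4)(-4) = -113.5
V→W: (-4)(-1) − (-15)(-13) = -191
W→P: (-15)(6.5) − (-5.5)(-1) = -103
Σ = -707
Area = |Σ|/2 = 353.5.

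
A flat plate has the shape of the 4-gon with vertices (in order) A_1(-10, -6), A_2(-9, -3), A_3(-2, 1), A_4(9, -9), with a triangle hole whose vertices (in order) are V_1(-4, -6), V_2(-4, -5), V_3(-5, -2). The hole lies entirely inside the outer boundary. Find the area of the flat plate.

86.5

Outer boundary:
Σ = (-24) + (-15) + (9) + (-144) = -174
Area = |Σ|/2 = 87.
Hole:
Apply the shoelace formula: 2A = Σ (x_i·y_{i+1} − x_{i+1}·y_i), indices taken mod 3.
Cross-terms: -4, -17, 22  ⇒  Σ = 1
Area = |Σ|/2 = 0.5.
Net area = 87 − 0.5 = 86.5.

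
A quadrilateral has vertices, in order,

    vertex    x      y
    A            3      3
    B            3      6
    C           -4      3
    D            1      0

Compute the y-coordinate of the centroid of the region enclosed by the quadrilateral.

3

Apply the surveyor's formula. First the cross-terms c_i = x_i·y_{i+1} − x_{i+1}·y_i:
  9, 33, -3, 3  ⇒  2A = 42, A = 21.
Then Σ (y_i + y_{i+1})·c_i = 378, so ȳ = 378 / (6·21) = 3.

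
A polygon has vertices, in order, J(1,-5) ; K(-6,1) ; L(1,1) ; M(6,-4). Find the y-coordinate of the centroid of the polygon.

-61/36

Apply Gauss's area formula. First the cross-terms c_i = x_i·y_{i+1} − x_{i+1}·y_i:
  -29, -7, -10, -26  ⇒  2A = -72, A = -36.
Then Σ (y_i + y_{i+1})·c_i = 366, so ȳ = 366 / (6·(-36)) = -61/36.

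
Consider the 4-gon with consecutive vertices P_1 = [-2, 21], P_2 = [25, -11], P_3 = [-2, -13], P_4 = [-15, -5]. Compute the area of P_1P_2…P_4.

Apply Gauss's area formula: 2A = Σ (x_i·y_{i+1} − x_{i+1}·y_i), indices taken mod 4.
Σ = (-503) + (-347) + (-185) + (-325) = -1360
Area = |Σ|/2 = 680.

680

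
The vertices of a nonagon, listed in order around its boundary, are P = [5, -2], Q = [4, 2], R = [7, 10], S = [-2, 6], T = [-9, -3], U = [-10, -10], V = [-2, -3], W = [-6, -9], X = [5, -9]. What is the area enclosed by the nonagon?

185

Apply Gauss's area formula: 2A = Σ (x_i·y_{i+1} − x_{i+1}·y_i), indices taken mod 9.
Σ = (18) + (26) + (62) + (60) + (60) + (10) + (0) + (99) + (35) = 370
Area = |Σ|/2 = 185.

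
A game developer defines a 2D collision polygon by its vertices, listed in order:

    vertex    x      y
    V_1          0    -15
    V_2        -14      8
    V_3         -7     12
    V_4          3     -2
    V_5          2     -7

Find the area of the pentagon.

Apply the shoelace formula: 2A = Σ (x_i·y_{i+1} − x_{i+1}·y_i), indices taken mod 5.
Σ = (-210) + (-112) + (-22) + (-17) + (-30) = -391
Area = |Σ|/2 = 195.5.

195.5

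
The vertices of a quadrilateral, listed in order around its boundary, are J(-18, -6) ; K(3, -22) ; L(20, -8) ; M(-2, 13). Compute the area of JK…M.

Apply the surveyor's formula: 2A = Σ (x_i·y_{i+1} − x_{i+1}·y_i), indices taken mod 4.
Cross-terms: 414, 416, 244, 246  ⇒  Σ = 1320
Area = |Σ|/2 = 660.

660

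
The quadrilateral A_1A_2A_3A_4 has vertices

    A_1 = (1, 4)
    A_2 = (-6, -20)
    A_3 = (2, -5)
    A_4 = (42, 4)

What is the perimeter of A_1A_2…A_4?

124

|A_1A_2| = √((-7)² + (-24)²) = √625 = 25
|A_2A_3| = √((8)² + (15)²) = √289 = 17
|A_3A_4| = √((40)² + (9)²) = √1681 = 41
|A_4A_1| = √((-41)² + (0)²) = √1681 = 41
Perimeter = 25 + 17 + 41 + 41 = 124.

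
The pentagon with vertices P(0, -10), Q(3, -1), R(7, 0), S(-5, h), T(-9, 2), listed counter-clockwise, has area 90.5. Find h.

Write out the shoelace sum; only the two edges meeting at S involve h:
2·Area = [(7·h − (-5)·0) + ((-5)·2 − (-9)·h)] + 127
       = 16·h + 117 = 181
⇒ h = 4.

4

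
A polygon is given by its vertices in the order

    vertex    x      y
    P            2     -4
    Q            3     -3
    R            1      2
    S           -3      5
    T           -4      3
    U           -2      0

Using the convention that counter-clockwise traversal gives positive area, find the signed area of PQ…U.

Apply the surveyor's formula: 2A = Σ (x_i·y_{i+1} − x_{i+1}·y_i), indices taken mod 6.
P→Q: (2)(-3) − (3)(-4) = 6
Q→R: (3)(2) − (1)(-3) = 9
R→S: (1)(5) − (-3)(2) = 11
S→T: (-3)(3) − (-4)(5) = 11
T→U: (-4)(0) − (-2)(3) = 6
U→P: (-2)(-4) − (2)(0) = 8
Σ = 51
Signed area = Σ/2 = 25.5 (positive ⇒ counter-clockwise traversal).

25.5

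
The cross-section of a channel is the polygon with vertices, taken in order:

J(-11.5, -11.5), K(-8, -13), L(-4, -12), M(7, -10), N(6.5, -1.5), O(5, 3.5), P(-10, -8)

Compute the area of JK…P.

Apply the shoelace formula: 2A = Σ (x_i·y_{i+1} − x_{i+1}·y_i), indices taken mod 7.
J→K: (-11.5)(-13) − (-8)(-11.5) = 57.5
K→L: (-8)(-12) − (-4)(-13) = 44
L→M: (-4)(-10) − (7)(-12) = 124
M→N: (7)(-1.5) − (6.5)(-10) = 54.5
N→O: (6.5)(3.5) − (5)(-1.5) = 30.25
O→P: (5)(-8) − (-10)(3.5) = -5
P→J: (-10)(-11.5) − (-11.5)(-8) = 23
Σ = 328.25
Area = |Σ|/2 = 164.125.

164.125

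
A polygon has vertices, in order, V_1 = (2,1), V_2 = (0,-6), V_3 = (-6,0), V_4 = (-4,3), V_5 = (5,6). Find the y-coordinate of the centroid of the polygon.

Apply the surveyor's formula. First the cross-terms c_i = x_i·y_{i+1} − x_{i+1}·y_i:
  -12, -36, -18, -39, -7  ⇒  2A = -112, A = -56.
Then Σ (y_i + y_{i+1})·c_i = -178, so ȳ = -178 / (6·(-56)) = 89/168.

89/168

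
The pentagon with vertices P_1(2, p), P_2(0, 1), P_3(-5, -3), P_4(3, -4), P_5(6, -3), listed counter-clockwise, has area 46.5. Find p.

6

Write out the shoelace sum; only the two edges meeting at P_1 involve p:
2·Area = [(6·p − 2·(-3)) + (2·1 − 0·p)] + 49
       = 6·p + 57 = 93
⇒ p = 6.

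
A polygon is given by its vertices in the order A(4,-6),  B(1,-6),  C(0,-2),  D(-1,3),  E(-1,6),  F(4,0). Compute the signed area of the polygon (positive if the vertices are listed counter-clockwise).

A→B: (4)(-6) − (1)(-6) = -18
B→C: (1)(-2) − (0)(-6) = -2
C→D: (0)(3) − (-1)(-2) = -2
D→E: (-1)(6) − (-1)(3) = -3
E→F: (-1)(0) − (4)(6) = -24
F→A: (4)(-6) − (4)(0) = -24
Σ = -73
Signed area = Σ/2 = -36.5 (negative ⇒ clockwise traversal).

-36.5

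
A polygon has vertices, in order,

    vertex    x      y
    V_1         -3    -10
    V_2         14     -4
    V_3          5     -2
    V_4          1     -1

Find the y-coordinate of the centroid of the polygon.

Apply Gauss's area formula. First the cross-terms c_i = x_i·y_{i+1} − x_{i+1}·y_i:
  152, -8, -3, -13  ⇒  2A = 128, A = 64.
Then Σ (y_i + y_{i+1})·c_i = -1928, so ȳ = -1928 / (6·64) = -241/48.

-241/48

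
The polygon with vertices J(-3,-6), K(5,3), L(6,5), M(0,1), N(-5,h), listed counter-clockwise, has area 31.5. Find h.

Write out the shoelace sum; only the two edges meeting at N involve h:
2·Area = [(0·h − (-5)·1) + ((-5)·(-6) − (-3)·h)] + 34
       = 3·h + 69 = 63
⇒ h = -2.

-2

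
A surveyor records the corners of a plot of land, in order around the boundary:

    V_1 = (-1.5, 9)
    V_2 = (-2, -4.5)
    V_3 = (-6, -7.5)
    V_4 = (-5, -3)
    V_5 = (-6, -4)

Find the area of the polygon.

32.375

Σ = (24.75) + (-12) + (-19.5) + (2) + (-60) = -64.75
Area = |Σ|/2 = 32.375.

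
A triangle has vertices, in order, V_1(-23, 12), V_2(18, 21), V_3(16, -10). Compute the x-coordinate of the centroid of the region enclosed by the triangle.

Apply Gauss's area formula. First the cross-terms c_i = x_i·y_{i+1} − x_{i+1}·y_i:
  -699, -516, -38  ⇒  2A = -1253, A = -626.5.
Then Σ (x_i + x_{i+1})·c_i = -13783, so x̄ = -13783 / (6·(-626.5)) = 11/3.

11/3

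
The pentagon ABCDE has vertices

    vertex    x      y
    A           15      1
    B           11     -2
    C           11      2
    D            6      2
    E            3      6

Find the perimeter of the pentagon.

32

|AB| = √((-4)² + (-3)²) = √25 = 5
|BC| = √((0)² + (4)²) = √16 = 4
|CD| = √((-5)² + (0)²) = √25 = 5
|DE| = √((-3)² + (4)²) = √25 = 5
|EA| = √((12)² + (-5)²) = √169 = 13
Perimeter = 5 + 4 + 5 + 5 + 13 = 32.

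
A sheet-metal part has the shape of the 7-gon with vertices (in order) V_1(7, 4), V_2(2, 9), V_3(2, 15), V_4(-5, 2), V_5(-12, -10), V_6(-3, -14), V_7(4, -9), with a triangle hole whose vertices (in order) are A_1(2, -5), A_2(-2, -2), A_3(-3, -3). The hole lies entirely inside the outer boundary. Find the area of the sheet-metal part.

Outer boundary:
Apply the surveyor's formula: 2A = Σ (x_i·y_{i+1} − x_{i+1}·y_i), indices taken mod 7.
Σ = (55) + (12) + (79) + (74) + (138) + (83) + (79) = 520
Area = |Σ|/2 = 260.
Hole:
Apply the surveyor's formula: 2A = Σ (x_i·y_{i+1} − x_{i+1}·y_i), indices taken mod 3.
A_1→A_2: (2)(-2) − (-2)(-5) = -14
A_2→A_3: (-2)(-3) − (-3)(-2) = 0
A_3→A_1: (-3)(-5) − (2)(-3) = 21
Σ = 7
Area = |Σ|/2 = 3.5.
Net area = 260 − 3.5 = 256.5.

256.5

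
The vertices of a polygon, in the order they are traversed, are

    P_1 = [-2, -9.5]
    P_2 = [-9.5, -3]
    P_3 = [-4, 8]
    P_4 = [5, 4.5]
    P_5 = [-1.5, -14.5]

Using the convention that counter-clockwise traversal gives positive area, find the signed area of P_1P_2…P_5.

P_1→P_2: (-2)(-3) − (-9.5)(-9.5) = -84.25
P_2→P_3: (-9.5)(8) − (-4)(-3) = -88
P_3→P_4: (-4)(4.5) − (5)(8) = -58
P_4→P_5: (5)(-14.5) − (-1.5)(4.5) = -65.75
P_5→P_1: (-1.5)(-9.5) − (-2)(-14.5) = -14.75
Σ = -310.75
Signed area = Σ/2 = -155.375 (negative ⇒ clockwise traversal).

-155.375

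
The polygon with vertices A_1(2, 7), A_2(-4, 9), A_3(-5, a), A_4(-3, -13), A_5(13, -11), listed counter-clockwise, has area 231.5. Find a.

Write out the shoelace sum; only the two edges meeting at A_3 involve a:
2·Area = [((-4)·a − (-5)·9) + ((-5)·(-13) − (-3)·a)] + 361
       = -1·a + 471 = 463
⇒ a = 8.

8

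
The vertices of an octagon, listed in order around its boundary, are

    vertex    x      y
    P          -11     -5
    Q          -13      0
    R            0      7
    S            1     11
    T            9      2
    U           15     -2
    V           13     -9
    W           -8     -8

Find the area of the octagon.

Apply the shoelace (surveyor's) formula: 2A = Σ (x_i·y_{i+1} − x_{i+1}·y_i), indices taken mod 8.
Cross-terms: -65, -91, -7, -97, -48, -109, -176, -48  ⇒  Σ = -641
Area = |Σ|/2 = 320.5.

320.5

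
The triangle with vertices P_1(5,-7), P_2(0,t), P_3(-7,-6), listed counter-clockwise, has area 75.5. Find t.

Write out the shoelace sum; only the two edges meeting at P_2 involve t:
2·Area = [(5·t − 0·(-7)) + (0·(-6) − (-7)·t)] + 79
       = 12·t + 79 = 151
⇒ t = 6.

6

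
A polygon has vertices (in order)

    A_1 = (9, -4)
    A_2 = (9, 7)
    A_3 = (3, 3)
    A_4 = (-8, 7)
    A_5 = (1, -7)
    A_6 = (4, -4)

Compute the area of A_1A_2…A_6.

121.5

Apply the shoelace (surveyor's) formula: 2A = Σ (x_i·y_{i+1} − x_{i+1}·y_i), indices taken mod 6.
Σ = (99) + (6) + (45) + (49) + (24) + (20) = 243
Area = |Σ|/2 = 121.5.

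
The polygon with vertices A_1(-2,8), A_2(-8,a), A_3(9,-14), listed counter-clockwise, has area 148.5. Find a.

-7

The doubled signed area Σ (x_i y_{i+1} − x_{i+1} y_i) is linear in a.
With a=0 it equals 220; the coefficient of a is -11 (from the two edges through A_2).
So -11·a + 220 = 2·148.5 = 297 ⇒ a = -7.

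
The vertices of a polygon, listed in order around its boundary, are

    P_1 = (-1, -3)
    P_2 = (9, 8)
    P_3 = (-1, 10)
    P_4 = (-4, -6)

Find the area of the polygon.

Cross-terms: 19, 98, 46, 6  ⇒  Σ = 169
Area = |Σ|/2 = 84.5.

84.5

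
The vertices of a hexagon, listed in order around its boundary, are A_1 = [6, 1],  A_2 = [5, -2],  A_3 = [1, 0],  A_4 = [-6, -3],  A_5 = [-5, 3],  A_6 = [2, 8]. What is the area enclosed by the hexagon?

Cross-terms: -17, 2, -3, -33, -46, -46  ⇒  Σ = -143
Area = |Σ|/2 = 71.5.

71.5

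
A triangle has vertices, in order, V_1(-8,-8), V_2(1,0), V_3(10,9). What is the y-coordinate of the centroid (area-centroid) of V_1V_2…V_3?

Apply the shoelace formula. First the cross-terms c_i = x_i·y_{i+1} − x_{i+1}·y_i:
  8, 9, -8  ⇒  2A = 9, A = 4.5.
Then Σ (y_i + y_{i+1})·c_i = 9, so ȳ = 9 / (6·4.5) = 1/3.

1/3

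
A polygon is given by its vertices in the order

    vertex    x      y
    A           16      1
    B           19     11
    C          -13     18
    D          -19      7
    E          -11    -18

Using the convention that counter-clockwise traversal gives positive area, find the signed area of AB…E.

Σ = (157) + (485) + (251) + (419) + (277) = 1589
Signed area = Σ/2 = 794.5 (positive ⇒ counter-clockwise traversal).

794.5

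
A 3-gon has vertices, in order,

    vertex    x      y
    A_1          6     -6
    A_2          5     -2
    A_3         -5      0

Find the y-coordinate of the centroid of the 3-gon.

Apply Gauss's area formula. First the cross-terms c_i = x_i·y_{i+1} − x_{i+1}·y_i:
  18, -10, 30  ⇒  2A = 38, A = 19.
Then Σ (y_i + y_{i+1})·c_i = -304, so ȳ = -304 / (6·19) = -8/3.

-8/3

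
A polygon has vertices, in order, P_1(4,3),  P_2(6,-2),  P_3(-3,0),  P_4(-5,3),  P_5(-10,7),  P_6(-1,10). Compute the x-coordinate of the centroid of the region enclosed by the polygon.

Apply the shoelace (surveyor's) formula. First the cross-terms c_i = x_i·y_{i+1} − x_{i+1}·y_i:
  -26, -6, -9, -5, -93, -43  ⇒  2A = -182, A = -91.
Then Σ (x_i + x_{i+1})·c_i = 763, so x̄ = 763 / (6·(-91)) = -109/78.

-109/78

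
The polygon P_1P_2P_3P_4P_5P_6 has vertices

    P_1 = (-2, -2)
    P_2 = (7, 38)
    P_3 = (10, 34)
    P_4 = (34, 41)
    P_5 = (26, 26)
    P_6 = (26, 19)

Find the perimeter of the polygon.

|P_1P_2| = √((9)² + (40)²) = √1681 = 41
|P_2P_3| = √((3)² + (-4)²) = √25 = 5
|P_3P_4| = √((24)² + (7)²) = √625 = 25
|P_4P_5| = √((-8)² + (-15)²) = √289 = 17
|P_5P_6| = √((0)² + (-7)²) = √49 = 7
|P_6P_1| = √((-28)² + (-21)²) = √1225 = 35
Perimeter = 41 + 5 + 25 + 17 + 7 + 35 = 130.

130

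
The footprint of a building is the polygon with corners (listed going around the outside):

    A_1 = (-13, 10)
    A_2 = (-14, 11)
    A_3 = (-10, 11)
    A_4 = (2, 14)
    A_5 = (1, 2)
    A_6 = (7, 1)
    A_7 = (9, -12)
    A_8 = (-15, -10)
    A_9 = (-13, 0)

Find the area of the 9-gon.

Apply Gauss's area formula: 2A = Σ (x_i·y_{i+1} − x_{i+1}·y_i), indices taken mod 9.
Σ = (-3) + (-44) + (-162) + (-10) + (-13) + (-93) + (-270) + (-130) + (-130) = -855
Area = |Σ|/2 = 427.5.

427.5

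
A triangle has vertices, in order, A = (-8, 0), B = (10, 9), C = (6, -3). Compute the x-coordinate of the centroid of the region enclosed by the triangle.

8/3

Apply the shoelace formula. First the cross-terms c_i = x_i·y_{i+1} − x_{i+1}·y_i:
  -72, -84, -24  ⇒  2A = -180, A = -90.
Then Σ (x_i + x_{i+1})·c_i = -1440, so x̄ = -1440 / (6·(-90)) = 8/3.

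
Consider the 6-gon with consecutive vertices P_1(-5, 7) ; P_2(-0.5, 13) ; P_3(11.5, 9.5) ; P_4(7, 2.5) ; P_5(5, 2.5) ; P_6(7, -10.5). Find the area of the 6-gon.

Apply the shoelace (surveyor's) formula: 2A = Σ (x_i·y_{i+1} − x_{i+1}·y_i), indices taken mod 6.
Σ = (-61.5) + (-154.25) + (-37.75) + (5) + (-70) + (-3.5) = -322
Area = |Σ|/2 = 161.

161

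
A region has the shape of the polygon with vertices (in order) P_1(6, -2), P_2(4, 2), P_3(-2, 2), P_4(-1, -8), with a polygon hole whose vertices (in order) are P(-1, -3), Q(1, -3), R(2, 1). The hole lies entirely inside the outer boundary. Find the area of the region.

46

Outer boundary:
Apply the surveyor's formula: 2A = Σ (x_i·y_{i+1} − x_{i+1}·y_i), indices taken mod 4.
Cross-terms: 20, 12, 18, 50  ⇒  Σ = 100
Area = |Σ|/2 = 50.
Hole:
Apply Gauss's area formula: 2A = Σ (x_i·y_{i+1} − x_{i+1}·y_i), indices taken mod 3.
Σ = (6) + (7) + (-5) = 8
Area = |Σ|/2 = 4.
Net area = 50 − 4 = 46.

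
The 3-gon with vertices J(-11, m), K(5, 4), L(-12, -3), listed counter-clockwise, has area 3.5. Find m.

The doubled signed area Σ (x_i y_{i+1} − x_{i+1} y_i) is linear in m.
With m=0 it equals -44; the coefficient of m is -17 (from the two edges through J).
So -17·m + -44 = 2·3.5 = 7 ⇒ m = -3.

-3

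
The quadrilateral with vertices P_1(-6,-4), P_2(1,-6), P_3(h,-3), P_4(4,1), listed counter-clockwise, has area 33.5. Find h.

4

The doubled signed area Σ (x_i y_{i+1} − x_{i+1} y_i) is linear in h.
With h=0 it equals 39; the coefficient of h is 7 (from the two edges through P_3).
So 7·h + 39 = 2·33.5 = 67 ⇒ h = 4.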